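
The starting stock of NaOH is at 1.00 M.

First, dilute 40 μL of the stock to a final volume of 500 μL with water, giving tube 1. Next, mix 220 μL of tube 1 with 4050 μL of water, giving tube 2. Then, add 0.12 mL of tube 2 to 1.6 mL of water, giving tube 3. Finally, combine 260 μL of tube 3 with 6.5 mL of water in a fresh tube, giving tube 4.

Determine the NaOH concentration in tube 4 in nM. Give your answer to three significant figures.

1.11 × 10^4 nM

Step 1: 40 μL brought to 500 μL → factor 500/40 = 12.5
Step 2: 220 μL + 4050 μL = 4270 μL total → factor 4270/220 = 19.409
Step 3: 0.12 mL + 1.6 mL = 1.72 mL total → factor 1.72/0.12 = 14.333
Step 4: 260 μL + 6.5 mL = 6760 μL total → factor 6760/260 = 26
Overall dilution factor = 12.5 × 19.409 × 14.333 × 26 = 90414
Final = 1.00 M / 90414 = 1.106 × 10^-5 M = 1.11 × 10^4 nM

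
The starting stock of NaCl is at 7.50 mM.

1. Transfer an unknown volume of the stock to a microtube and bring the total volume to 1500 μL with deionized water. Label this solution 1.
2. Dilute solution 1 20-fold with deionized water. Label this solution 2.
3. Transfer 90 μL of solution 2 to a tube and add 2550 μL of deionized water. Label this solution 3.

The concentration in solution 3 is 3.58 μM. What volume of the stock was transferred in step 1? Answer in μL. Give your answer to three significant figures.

Step 1: v brought to 1500 μL → factor = 1500 μL/v
Step 2: 20-fold → factor 20
Step 3: 90 μL + 2550 μL = 2640 μL total → factor 2640/90 = 29.333
Product of known-step factors = 586.67
Overall factor = 7.50 mM / (3.58 μM) = 2095
Step-1 factor = 2095 / 586.67 = 3.571
v = 1500 μL / 3.571 = 420 μL

420 μL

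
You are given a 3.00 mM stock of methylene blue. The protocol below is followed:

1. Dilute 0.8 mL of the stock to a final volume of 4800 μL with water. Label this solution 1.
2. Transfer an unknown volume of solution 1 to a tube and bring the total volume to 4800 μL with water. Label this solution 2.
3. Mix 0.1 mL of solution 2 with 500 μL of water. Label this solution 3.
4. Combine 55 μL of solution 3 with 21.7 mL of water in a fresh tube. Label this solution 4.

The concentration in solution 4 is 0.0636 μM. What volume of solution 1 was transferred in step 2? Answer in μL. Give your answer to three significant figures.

Step 1: 0.8 mL brought to 4800 μL → factor 4.8/0.8 = 6
Step 2: v brought to 4800 μL → factor = 4800 μL/v
Step 3: 0.1 mL + 500 μL = 0.6 mL total → factor 0.6/0.1 = 6
Step 4: 55 μL + 21.7 mL = 21755 μL total → factor 21755/55 = 395.55
Product of known-step factors = 14240
Overall factor = 3.00 mM / (0.0636 μM) = 47170
Step-2 factor = 47170 / 14240 = 3.3126
v = 4800 μL / 3.3126 = 1.45 × 10^3 μL

1.45 × 10^3 μL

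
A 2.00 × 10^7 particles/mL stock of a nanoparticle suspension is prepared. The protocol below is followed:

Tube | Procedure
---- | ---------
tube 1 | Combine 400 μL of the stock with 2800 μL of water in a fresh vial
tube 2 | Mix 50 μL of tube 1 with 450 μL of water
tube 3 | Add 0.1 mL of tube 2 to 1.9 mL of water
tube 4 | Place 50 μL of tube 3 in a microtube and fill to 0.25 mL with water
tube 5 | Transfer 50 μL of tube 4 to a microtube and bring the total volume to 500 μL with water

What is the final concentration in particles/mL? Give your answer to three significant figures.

Step 1: 400 μL + 2800 μL = 3200 μL total → factor 3200/400 = 8
Step 2: 50 μL + 450 μL = 500 μL total → factor 500/50 = 10
Step 3: 0.1 mL + 1.9 mL = 2 mL total → factor 2/0.1 = 20
Step 4: 50 μL brought to 0.25 mL → factor 250/50 = 5
Step 5: 50 μL brought to 500 μL → factor 500/50 = 10
Overall dilution factor = 8 × 10 × 20 × 5 × 10 = 80000
Final = 2.00 × 10^7 particles/mL / 80000 = 250 particles/mL

250 particles/mL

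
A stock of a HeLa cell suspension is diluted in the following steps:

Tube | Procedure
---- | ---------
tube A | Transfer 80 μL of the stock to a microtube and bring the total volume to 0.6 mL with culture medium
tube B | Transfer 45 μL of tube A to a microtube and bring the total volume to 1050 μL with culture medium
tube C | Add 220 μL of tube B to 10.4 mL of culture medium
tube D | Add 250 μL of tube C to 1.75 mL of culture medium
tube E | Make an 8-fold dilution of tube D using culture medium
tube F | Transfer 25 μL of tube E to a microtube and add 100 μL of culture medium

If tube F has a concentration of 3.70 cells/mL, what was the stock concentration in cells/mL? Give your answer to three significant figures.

Step 1: 80 μL brought to 0.6 mL → factor 600/80 = 7.5
Step 2: 45 μL brought to 1050 μL → factor 1050/45 = 23.333
Step 3: 220 μL + 10.4 mL = 10620 μL total → factor 10620/220 = 48.273
Step 4: 250 μL + 1.75 mL = 2000 μL total → factor 2000/250 = 8
Step 5: 8-fold → factor 8
Step 6: 25 μL + 100 μL = 125 μL total → factor 125/25 = 5
Overall dilution factor = 7.5 × 23.333 × 48.273 × 8 × 8 × 5 = 2.7033 × 10^6
Stock = 3.70 cells/mL × 2.7033 × 10^6 = 1.00 × 10^7 cells/mL

1.00 × 10^7 cells/mL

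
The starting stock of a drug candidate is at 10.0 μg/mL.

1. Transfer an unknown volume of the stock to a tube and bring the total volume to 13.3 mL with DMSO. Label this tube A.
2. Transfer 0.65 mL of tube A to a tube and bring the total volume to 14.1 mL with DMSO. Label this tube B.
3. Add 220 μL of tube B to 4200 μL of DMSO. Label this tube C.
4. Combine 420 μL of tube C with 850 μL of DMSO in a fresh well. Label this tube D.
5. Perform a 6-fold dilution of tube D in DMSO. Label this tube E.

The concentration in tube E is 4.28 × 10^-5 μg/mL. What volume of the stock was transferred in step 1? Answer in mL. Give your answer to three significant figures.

Step 1: v brought to 13.3 mL → factor = 13.3 mL/v
Step 2: 0.65 mL brought to 14.1 mL → factor 14.1/0.65 = 21.692
Step 3: 220 μL + 4200 μL = 4420 μL total → factor 4420/220 = 20.091
Step 4: 420 μL + 850 μL = 1270 μL total → factor 1270/420 = 3.0238
Step 5: 6-fold → factor 6
Product of known-step factors = 7907
Overall factor = 10.0 μg/mL / (4.28 × 10^-5 μg/mL) = 2.3364 × 10^5
Step-1 factor = 2.3364 × 10^5 / 7907 = 29.549
v = 13.3 mL / 29.549 = 0.450 mL

0.450 mL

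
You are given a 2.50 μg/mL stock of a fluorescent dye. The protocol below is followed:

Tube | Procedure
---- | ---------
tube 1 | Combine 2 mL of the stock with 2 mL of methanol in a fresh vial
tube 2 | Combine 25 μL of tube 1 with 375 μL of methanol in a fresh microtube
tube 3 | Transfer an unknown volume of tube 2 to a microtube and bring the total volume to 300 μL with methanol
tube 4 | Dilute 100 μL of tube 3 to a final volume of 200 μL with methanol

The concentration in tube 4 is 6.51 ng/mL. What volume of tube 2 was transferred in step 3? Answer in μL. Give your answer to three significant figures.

50.0 μL

Step 1: 2 mL + 2 mL = 4 mL total → factor 4/2 = 2
Step 2: 25 μL + 375 μL = 400 μL total → factor 400/25 = 16
Step 3: v brought to 300 μL → factor = 300 μL/v
Step 4: 100 μL brought to 200 μL → factor 200/100 = 2
Product of known-step factors = 64
Overall factor = 2.50 μg/mL / (6.51 ng/mL) = 384.02
Step-3 factor = 384.02 / 64 = 6.0004
v = 300 μL / 6.0004 = 50.0 μL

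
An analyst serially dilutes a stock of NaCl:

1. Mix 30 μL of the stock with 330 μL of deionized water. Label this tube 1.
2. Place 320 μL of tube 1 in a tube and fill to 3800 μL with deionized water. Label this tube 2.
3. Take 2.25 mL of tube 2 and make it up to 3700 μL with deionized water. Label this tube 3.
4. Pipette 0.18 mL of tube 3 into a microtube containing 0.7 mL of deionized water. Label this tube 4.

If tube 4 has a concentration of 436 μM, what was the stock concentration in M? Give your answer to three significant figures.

Step 1: 30 μL + 330 μL = 360 μL total → factor 360/30 = 12
Step 2: 320 μL brought to 3800 μL → factor 3800/320 = 11.875
Step 3: 2.25 mL brought to 3700 μL → factor 3.7/2.25 = 1.6444
Step 4: 0.18 mL + 0.7 mL = 0.88 mL total → factor 0.88/0.18 = 4.8889
Overall dilution factor = 12 × 11.875 × 1.6444 × 4.8889 = 1145.6
Stock = 436 μM × 1145.6 = 4.995 × 10^5 μM = 0.499 M

0.499 M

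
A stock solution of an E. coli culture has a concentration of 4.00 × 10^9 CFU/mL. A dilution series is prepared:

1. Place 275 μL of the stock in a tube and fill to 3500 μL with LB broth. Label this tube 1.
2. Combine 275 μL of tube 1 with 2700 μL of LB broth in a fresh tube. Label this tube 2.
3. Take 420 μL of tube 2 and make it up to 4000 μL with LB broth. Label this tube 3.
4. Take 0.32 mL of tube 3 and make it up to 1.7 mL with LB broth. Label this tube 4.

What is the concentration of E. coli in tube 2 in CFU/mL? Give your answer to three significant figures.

Step 1: 275 μL brought to 3500 μL → factor 3500/275 = 12.727
Step 2: 275 μL + 2700 μL = 2975 μL total → factor 2975/275 = 10.818
Dilution factor through tube 2 = 12.727 × 10.818 = 137.69
[tube 2] = 4.00 × 10^9 CFU/mL / 137.69 = 2.91 × 10^7 CFU/mL

2.91 × 10^7 CFU/mL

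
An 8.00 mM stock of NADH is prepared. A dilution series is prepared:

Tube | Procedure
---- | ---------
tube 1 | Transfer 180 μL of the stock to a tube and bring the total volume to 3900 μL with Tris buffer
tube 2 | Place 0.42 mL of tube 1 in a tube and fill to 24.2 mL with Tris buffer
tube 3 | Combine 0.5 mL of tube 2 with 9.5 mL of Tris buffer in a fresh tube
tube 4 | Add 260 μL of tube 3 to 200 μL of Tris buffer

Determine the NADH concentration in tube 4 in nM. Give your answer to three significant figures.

181 nM

Step 1: 180 μL brought to 3900 μL → factor 3900/180 = 21.667
Step 2: 0.42 mL brought to 24.2 mL → factor 24.2/0.42 = 57.619
Step 3: 0.5 mL + 9.5 mL = 10 mL total → factor 10/0.5 = 20
Step 4: 260 μL + 200 μL = 460 μL total → factor 460/260 = 1.7692
Overall dilution factor = 21.667 × 57.619 × 20 × 1.7692 = 44175
Final = 8.00 mM / 44175 = 0.0001811 mM = 181 nM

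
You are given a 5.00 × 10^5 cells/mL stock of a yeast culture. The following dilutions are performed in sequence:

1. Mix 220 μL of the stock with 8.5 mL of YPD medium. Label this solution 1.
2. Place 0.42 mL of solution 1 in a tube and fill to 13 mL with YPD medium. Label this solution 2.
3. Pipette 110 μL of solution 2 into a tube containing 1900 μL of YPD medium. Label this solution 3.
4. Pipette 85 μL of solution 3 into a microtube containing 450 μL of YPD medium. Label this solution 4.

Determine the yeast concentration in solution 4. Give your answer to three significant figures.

3.54 cells/mL

Step 1: 220 μL + 8.5 mL = 8720 μL total → factor 8720/220 = 39.636
Step 2: 0.42 mL brought to 13 mL → factor 13/0.42 = 30.952
Step 3: 110 μL + 1900 μL = 2010 μL total → factor 2010/110 = 18.273
Step 4: 85 μL + 450 μL = 535 μL total → factor 535/85 = 6.2941
Overall dilution factor = 39.636 × 30.952 × 18.273 × 6.2941 = 1.411 × 10^5
Final = 5.00 × 10^5 cells/mL / 1.411 × 10^5 = 3.54 cells/mL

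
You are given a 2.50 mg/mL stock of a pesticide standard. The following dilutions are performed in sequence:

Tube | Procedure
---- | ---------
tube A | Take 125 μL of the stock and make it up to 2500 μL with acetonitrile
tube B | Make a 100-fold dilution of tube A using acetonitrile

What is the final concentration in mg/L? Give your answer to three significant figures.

Step 1: 125 μL brought to 2500 μL → factor 2500/125 = 20
Step 2: 100-fold → factor 100
Overall dilution factor = 20 × 100 = 2000
Final = 2.50 mg/mL / 2000 = 0.001250 mg/mL = 1.25 mg/L

1.25 mg/L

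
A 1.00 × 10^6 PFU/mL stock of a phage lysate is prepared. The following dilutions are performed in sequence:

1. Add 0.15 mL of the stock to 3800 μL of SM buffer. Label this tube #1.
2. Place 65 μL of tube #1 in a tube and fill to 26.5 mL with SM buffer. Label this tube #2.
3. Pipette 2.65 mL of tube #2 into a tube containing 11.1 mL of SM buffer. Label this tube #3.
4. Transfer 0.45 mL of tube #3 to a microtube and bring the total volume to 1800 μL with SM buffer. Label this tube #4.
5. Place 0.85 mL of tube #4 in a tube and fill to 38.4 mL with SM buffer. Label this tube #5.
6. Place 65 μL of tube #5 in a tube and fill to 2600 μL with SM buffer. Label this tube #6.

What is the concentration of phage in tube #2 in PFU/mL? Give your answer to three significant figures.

Step 1: 0.15 mL + 3800 μL = 3.95 mL total → factor 3.95/0.15 = 26.333
Step 2: 65 μL brought to 26.5 mL → factor 26500/65 = 407.69
Dilution factor through tube #2 = 26.333 × 407.69 = 10736
[tube #2] = 1.00 × 10^6 PFU/mL / 10736 = 93.1 PFU/mL

93.1 PFU/mL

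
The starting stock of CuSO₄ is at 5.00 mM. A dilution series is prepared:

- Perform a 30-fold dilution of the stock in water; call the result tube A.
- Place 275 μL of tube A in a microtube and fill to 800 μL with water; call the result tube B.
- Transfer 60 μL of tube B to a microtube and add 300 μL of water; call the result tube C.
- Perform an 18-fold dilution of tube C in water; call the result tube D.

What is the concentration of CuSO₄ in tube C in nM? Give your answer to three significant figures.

Step 1: 30-fold → factor 30
Step 2: 275 μL brought to 800 μL → factor 800/275 = 2.9091
Step 3: 60 μL + 300 μL = 360 μL total → factor 360/60 = 6
Dilution factor through tube C = 30 × 2.9091 × 6 = 523.64
[tube C] = 5.00 mM / 523.64 = 0.009549 mM = 9.55 × 10^3 nM

9.55 × 10^3 nM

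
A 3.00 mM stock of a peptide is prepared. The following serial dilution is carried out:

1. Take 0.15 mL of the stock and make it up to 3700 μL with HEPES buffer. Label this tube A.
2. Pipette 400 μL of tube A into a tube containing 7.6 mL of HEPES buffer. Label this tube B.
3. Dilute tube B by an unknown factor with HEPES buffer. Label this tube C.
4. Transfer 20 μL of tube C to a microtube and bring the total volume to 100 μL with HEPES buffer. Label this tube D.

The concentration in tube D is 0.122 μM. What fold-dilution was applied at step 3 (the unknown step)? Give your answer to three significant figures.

9.97-fold

Step 1: 0.15 mL brought to 3700 μL → factor 3.7/0.15 = 24.667
Step 2: 400 μL + 7.6 mL = 8000 μL total → factor 8000/400 = 20
Step 3: unknown factor x
Step 4: 20 μL brought to 100 μL → factor 100/20 = 5
Product of known-step factors = 2466.7
Overall factor = 3.00 mM / (0.122 μM) = 24590
x = 24590 / 2466.7 = 9.97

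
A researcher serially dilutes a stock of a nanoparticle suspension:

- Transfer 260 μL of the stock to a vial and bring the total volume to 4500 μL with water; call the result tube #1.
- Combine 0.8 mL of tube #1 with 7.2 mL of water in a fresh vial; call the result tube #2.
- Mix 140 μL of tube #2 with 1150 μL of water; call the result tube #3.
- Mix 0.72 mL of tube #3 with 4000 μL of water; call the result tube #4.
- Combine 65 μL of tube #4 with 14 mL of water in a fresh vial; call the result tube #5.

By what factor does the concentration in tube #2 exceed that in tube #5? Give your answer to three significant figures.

Step 1: 260 μL brought to 4500 μL → factor 4500/260 = 17.308
Step 2: 0.8 mL + 7.2 mL = 8 mL total → factor 8/0.8 = 10
Step 3: 140 μL + 1150 μL = 1290 μL total → factor 1290/140 = 9.2143
Step 4: 0.72 mL + 4000 μL = 4.72 mL total → factor 4.72/0.72 = 6.5556
Step 5: 65 μL + 14 mL = 14065 μL total → factor 14065/65 = 216.38
Dilution factor to tube #2 = 173.08; to tube #5 = 2.2622 × 10^6
[tube #2]/[tube #5] = (factor to tube #5)/(factor to tube #2) = 2.2622 × 10^6/173.08 = 1.31 × 10^4

1.31 × 10^4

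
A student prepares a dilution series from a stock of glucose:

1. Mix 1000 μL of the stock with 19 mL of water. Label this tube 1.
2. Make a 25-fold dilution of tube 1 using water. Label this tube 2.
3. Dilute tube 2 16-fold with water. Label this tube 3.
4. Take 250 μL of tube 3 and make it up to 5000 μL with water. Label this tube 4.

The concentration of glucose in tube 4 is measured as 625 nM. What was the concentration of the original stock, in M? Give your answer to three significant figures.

0.100 M

Step 1: 1000 μL + 19 mL = 20000 μL total → factor 20000/1000 = 20
Step 2: 25-fold → factor 25
Step 3: 16-fold → factor 16
Step 4: 250 μL brought to 5000 μL → factor 5000/250 = 20
Overall dilution factor = 20 × 25 × 16 × 20 = 1.6 × 10^5
Stock = 625 nM × 1.6 × 10^5 = 1.000 × 10^8 nM = 0.100 M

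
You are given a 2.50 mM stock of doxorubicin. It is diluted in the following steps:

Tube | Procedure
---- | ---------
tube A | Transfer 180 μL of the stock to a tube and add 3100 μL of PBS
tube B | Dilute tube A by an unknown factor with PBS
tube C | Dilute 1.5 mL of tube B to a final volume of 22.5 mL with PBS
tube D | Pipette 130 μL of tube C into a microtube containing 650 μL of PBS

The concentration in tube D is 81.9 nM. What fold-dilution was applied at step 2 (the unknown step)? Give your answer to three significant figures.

Step 1: 180 μL + 3100 μL = 3280 μL total → factor 3280/180 = 18.222
Step 2: unknown factor x
Step 3: 1.5 mL brought to 22.5 mL → factor 22.5/1.5 = 15
Step 4: 130 μL + 650 μL = 780 μL total → factor 780/130 = 6
Product of known-step factors = 1640
Overall factor = 2.50 mM / (81.9 nM) = 30525
x = 30525 / 1640 = 18.6

18.6-fold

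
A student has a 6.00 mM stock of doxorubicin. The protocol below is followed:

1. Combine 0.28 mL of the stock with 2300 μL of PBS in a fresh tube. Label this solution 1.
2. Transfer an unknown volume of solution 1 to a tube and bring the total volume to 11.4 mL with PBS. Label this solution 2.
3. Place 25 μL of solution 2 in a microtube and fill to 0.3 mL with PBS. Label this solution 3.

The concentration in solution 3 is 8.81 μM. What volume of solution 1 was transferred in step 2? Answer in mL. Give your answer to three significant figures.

1.85 mL

Step 1: 0.28 mL + 2300 μL = 2.58 mL total → factor 2.58/0.28 = 9.2143
Step 2: v brought to 11.4 mL → factor = 11.4 mL/v
Step 3: 25 μL brought to 0.3 mL → factor 300/25 = 12
Product of known-step factors = 110.57
Overall factor = 6.00 mM / (8.81 μM) = 681.04
Step-2 factor = 681.04 / 110.57 = 6.1593
v = 11.4 mL / 6.1593 = 1.85 mL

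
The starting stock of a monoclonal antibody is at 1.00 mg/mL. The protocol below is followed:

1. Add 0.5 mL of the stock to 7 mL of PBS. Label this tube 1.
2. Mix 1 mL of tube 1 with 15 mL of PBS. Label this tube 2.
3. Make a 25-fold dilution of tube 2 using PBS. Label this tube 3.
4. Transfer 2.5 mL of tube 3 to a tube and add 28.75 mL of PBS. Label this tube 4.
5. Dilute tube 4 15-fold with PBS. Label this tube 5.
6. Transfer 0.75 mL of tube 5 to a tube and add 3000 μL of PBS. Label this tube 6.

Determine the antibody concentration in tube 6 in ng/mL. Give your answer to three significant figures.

Step 1: 0.5 mL + 7 mL = 7.5 mL total → factor 7.5/0.5 = 15
Step 2: 1 mL + 15 mL = 16 mL total → factor 16/1 = 16
Step 3: 25-fold → factor 25
Step 4: 2.5 mL + 28.75 mL = 31.25 mL total → factor 31.25/2.5 = 12.5
Step 5: 15-fold → factor 15
Step 6: 0.75 mL + 3000 μL = 3.75 mL total → factor 3.75/0.75 = 5
Overall dilution factor = 15 × 16 × 25 × 12.5 × 15 × 5 = 5.625 × 10^6
Final = 1.00 mg/mL / 5.625 × 10^6 = 1.778 × 10^-7 mg/mL = 0.178 ng/mL

0.178 ng/mL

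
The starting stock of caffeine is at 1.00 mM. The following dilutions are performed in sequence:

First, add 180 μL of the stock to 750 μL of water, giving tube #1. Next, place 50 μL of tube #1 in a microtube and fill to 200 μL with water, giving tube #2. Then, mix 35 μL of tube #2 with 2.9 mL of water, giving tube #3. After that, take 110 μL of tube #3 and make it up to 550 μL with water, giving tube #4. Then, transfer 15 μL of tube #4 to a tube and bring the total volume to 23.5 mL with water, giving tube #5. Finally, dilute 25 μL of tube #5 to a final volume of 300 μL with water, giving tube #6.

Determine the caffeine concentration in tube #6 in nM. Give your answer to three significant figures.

0.00614 nM

Step 1: 180 μL + 750 μL = 930 μL total → factor 930/180 = 5.1667
Step 2: 50 μL brought to 200 μL → factor 200/50 = 4
Step 3: 35 μL + 2.9 mL = 2935 μL total → factor 2935/35 = 83.857
Step 4: 110 μL brought to 550 μL → factor 550/110 = 5
Step 5: 15 μL brought to 23.5 mL → factor 23500/15 = 1566.7
Step 6: 25 μL brought to 300 μL → factor 300/25 = 12
Overall dilution factor = 5.1667 × 4 × 83.857 × 5 × 1566.7 × 12 = 1.6291 × 10^8
Final = 1.00 mM / 1.6291 × 10^8 = 6.138 × 10^-9 mM = 0.00614 nM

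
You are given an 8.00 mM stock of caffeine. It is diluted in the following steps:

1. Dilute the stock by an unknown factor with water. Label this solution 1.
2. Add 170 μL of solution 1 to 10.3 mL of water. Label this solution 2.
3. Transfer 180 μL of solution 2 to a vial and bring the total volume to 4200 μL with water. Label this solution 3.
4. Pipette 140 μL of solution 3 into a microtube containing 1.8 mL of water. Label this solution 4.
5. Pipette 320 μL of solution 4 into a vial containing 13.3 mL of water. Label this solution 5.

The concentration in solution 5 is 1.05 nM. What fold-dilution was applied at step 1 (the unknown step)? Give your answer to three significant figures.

8.99-fold

Step 1: unknown factor x
Step 2: 170 μL + 10.3 mL = 10470 μL total → factor 10470/170 = 61.588
Step 3: 180 μL brought to 4200 μL → factor 4200/180 = 23.333
Step 4: 140 μL + 1.8 mL = 1940 μL total → factor 1940/140 = 13.857
Step 5: 320 μL + 13.3 mL = 13620 μL total → factor 13620/320 = 42.562
Product of known-step factors = 8.4757 × 10^5
Overall factor = 8.00 mM / (1.05 nM) = 7.619 × 10^6
x = 7.619 × 10^6 / 8.4757 × 10^5 = 8.99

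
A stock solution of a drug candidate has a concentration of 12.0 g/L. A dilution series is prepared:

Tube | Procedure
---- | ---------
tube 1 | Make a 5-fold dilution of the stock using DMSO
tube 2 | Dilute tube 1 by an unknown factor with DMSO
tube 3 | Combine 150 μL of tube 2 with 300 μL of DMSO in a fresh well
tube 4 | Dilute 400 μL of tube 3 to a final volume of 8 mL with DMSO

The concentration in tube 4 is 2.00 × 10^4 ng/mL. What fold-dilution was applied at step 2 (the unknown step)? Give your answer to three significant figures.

Step 1: 5-fold → factor 5
Step 2: unknown factor x
Step 3: 150 μL + 300 μL = 450 μL total → factor 450/150 = 3
Step 4: 400 μL brought to 8 mL → factor 8000/400 = 20
Product of known-step factors = 300
Overall factor = 12.0 g/L / (2.00 × 10^4 ng/mL) = 600
x = 600 / 300 = 2.00

2.00-fold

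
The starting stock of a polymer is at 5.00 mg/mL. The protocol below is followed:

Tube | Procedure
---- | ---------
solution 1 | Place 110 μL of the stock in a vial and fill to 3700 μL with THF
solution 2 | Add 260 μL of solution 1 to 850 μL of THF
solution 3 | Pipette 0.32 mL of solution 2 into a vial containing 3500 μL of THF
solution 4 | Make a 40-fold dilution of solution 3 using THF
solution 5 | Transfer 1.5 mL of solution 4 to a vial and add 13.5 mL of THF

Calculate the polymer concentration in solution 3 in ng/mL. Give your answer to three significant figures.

Step 1: 110 μL brought to 3700 μL → factor 3700/110 = 33.636
Step 2: 260 μL + 850 μL = 1110 μL total → factor 1110/260 = 4.2692
Step 3: 0.32 mL + 3500 μL = 3.82 mL total → factor 3.82/0.32 = 11.938
Dilution factor through solution 3 = 33.636 × 4.2692 × 11.938 = 1714.2
[solution 3] = 5.00 mg/mL / 1714.2 = 0.002917 mg/mL = 2.92 × 10^3 ng/mL

2.92 × 10^3 ng/mL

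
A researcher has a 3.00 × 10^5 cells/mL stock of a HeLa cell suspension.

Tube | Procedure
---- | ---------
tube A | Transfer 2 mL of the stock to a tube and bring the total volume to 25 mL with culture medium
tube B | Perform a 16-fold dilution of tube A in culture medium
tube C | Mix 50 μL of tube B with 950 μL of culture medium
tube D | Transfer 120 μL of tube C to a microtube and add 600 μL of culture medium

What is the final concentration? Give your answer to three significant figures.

Step 1: 2 mL brought to 25 mL → factor 25/2 = 12.5
Step 2: 16-fold → factor 16
Step 3: 50 μL + 950 μL = 1000 μL total → factor 1000/50 = 20
Step 4: 120 μL + 600 μL = 720 μL total → factor 720/120 = 6
Overall dilution factor = 12.5 × 16 × 20 × 6 = 24000
Final = 3.00 × 10^5 cells/mL / 24000 = 12.5 cells/mL

12.5 cells/mL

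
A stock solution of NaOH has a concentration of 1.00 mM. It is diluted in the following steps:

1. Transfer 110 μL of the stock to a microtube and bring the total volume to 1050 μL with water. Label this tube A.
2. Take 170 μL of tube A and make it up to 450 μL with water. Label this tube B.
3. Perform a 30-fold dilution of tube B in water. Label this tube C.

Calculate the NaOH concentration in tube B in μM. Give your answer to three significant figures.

Step 1: 110 μL brought to 1050 μL → factor 1050/110 = 9.5455
Step 2: 170 μL brought to 450 μL → factor 450/170 = 2.6471
Dilution factor through tube B = 9.5455 × 2.6471 = 25.267
[tube B] = 1.00 mM / 25.267 = 0.03958 mM = 39.6 μM

39.6 μM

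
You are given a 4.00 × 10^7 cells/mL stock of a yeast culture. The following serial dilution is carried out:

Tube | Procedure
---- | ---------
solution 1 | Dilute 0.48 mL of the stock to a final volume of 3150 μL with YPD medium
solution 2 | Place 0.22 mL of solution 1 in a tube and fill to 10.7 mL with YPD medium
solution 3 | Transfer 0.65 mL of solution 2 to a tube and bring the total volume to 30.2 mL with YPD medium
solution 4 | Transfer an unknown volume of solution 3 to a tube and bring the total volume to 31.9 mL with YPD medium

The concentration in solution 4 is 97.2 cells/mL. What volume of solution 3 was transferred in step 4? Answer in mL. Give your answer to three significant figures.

1.15 mL

Step 1: 0.48 mL brought to 3150 μL → factor 3.15/0.48 = 6.5625
Step 2: 0.22 mL brought to 10.7 mL → factor 10.7/0.22 = 48.636
Step 3: 0.65 mL brought to 30.2 mL → factor 30.2/0.65 = 46.462
Step 4: v brought to 31.9 mL → factor = 31.9 mL/v
Product of known-step factors = 14829
Overall factor = 4.00 × 10^7 cells/mL / (97.2 cells/mL) = 4.1152 × 10^5
Step-4 factor = 4.1152 × 10^5 / 14829 = 27.75
v = 31.9 mL / 27.75 = 1.15 mL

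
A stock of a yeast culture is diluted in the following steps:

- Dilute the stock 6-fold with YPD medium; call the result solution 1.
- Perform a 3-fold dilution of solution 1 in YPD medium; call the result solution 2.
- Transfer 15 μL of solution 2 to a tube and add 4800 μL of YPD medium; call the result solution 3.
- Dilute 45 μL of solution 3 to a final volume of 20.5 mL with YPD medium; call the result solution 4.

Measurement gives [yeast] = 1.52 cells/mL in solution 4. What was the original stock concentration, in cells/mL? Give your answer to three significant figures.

Step 1: 6-fold → factor 6
Step 2: 3-fold → factor 3
Step 3: 15 μL + 4800 μL = 4815 μL total → factor 4815/15 = 321
Step 4: 45 μL brought to 20.5 mL → factor 20500/45 = 455.56
Overall dilution factor = 6 × 3 × 321 × 455.56 = 2.6322 × 10^6
Stock = 1.52 cells/mL × 2.6322 × 10^6 = 4.00 × 10^6 cells/mL

4.00 × 10^6 cells/mL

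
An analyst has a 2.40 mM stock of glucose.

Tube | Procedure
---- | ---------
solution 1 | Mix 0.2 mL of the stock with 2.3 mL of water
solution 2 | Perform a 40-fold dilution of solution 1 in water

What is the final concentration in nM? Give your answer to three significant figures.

4.80 × 10^3 nM

Step 1: 0.2 mL + 2.3 mL = 2.5 mL total → factor 2.5/0.2 = 12.5
Step 2: 40-fold → factor 40
Overall dilution factor = 12.5 × 40 = 500
Final = 2.40 mM / 500 = 0.004800 mM = 4.80 × 10^3 nM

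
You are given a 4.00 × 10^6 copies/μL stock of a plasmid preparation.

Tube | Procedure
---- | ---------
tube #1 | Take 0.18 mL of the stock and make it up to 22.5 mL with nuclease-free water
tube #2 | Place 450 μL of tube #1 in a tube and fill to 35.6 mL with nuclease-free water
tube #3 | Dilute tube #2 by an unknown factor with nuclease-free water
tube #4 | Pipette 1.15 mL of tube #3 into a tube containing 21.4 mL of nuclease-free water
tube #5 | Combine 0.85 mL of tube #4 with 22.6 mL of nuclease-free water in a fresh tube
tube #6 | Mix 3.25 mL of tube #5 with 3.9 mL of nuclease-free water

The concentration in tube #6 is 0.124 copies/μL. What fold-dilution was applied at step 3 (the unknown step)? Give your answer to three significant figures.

2.74-fold

Step 1: 0.18 mL brought to 22.5 mL → factor 22.5/0.18 = 125
Step 2: 450 μL brought to 35.6 mL → factor 35600/450 = 79.111
Step 3: unknown factor x
Step 4: 1.15 mL + 21.4 mL = 22.55 mL total → factor 22.55/1.15 = 19.609
Step 5: 0.85 mL + 22.6 mL = 23.45 mL total → factor 23.45/0.85 = 27.588
Step 6: 3.25 mL + 3.9 mL = 7.15 mL total → factor 7.15/3.25 = 2.2
Product of known-step factors = 1.1769 × 10^7
Overall factor = 4.00 × 10^6 copies/μL / (0.124 copies/μL) = 3.2258 × 10^7
x = 3.2258 × 10^7 / 1.1769 × 10^7 = 2.74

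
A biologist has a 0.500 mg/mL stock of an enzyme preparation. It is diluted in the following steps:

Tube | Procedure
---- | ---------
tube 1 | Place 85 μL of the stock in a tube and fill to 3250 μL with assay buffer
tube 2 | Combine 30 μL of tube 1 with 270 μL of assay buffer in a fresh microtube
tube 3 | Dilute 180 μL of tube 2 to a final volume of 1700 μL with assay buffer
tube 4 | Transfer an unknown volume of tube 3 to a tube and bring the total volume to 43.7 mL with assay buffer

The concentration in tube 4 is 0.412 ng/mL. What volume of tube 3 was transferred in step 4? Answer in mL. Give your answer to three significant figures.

0.130 mL

Step 1: 85 μL brought to 3250 μL → factor 3250/85 = 38.235
Step 2: 30 μL + 270 μL = 300 μL total → factor 300/30 = 10
Step 3: 180 μL brought to 1700 μL → factor 1700/180 = 9.4444
Step 4: v brought to 43.7 mL → factor = 43.7 mL/v
Product of known-step factors = 3611.1
Overall factor = 0.500 mg/mL / (0.412 ng/mL) = 1.2136 × 10^6
Step-4 factor = 1.2136 × 10^6 / 3611.1 = 336.07
v = 43.7 mL / 336.07 = 0.130 mL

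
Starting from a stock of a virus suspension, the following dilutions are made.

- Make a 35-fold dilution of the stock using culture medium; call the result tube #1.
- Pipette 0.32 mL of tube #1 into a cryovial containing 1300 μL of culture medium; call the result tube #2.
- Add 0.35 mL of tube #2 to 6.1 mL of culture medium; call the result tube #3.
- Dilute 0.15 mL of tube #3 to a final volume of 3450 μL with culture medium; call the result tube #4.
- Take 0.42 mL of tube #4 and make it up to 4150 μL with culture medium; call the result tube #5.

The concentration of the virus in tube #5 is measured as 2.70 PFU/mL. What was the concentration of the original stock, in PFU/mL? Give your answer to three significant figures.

Step 1: 35-fold → factor 35
Step 2: 0.32 mL + 1300 μL = 1.62 mL total → factor 1.62/0.32 = 5.0625
Step 3: 0.35 mL + 6.1 mL = 6.45 mL total → factor 6.45/0.35 = 18.429
Step 4: 0.15 mL brought to 3450 μL → factor 3.45/0.15 = 23
Step 5: 0.42 mL brought to 4150 μL → factor 4.15/0.42 = 9.881
Overall dilution factor = 35 × 5.0625 × 18.429 × 23 × 9.881 = 7.4208 × 10^5
Stock = 2.70 PFU/mL × 7.4208 × 10^5 = 2.00 × 10^6 PFU/mL

2.00 × 10^6 PFU/mL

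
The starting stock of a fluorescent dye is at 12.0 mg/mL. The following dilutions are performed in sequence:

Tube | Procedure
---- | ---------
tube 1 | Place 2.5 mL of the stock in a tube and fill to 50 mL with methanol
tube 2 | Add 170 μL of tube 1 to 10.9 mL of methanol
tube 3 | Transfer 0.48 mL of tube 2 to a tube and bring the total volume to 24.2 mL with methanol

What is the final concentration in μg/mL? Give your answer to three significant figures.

0.183 μg/mL

Step 1: 2.5 mL brought to 50 mL → factor 50/2.5 = 20
Step 2: 170 μL + 10.9 mL = 11070 μL total → factor 11070/170 = 65.118
Step 3: 0.48 mL brought to 24.2 mL → factor 24.2/0.48 = 50.417
Overall dilution factor = 20 × 65.118 × 50.417 = 65660
Final = 12.0 mg/mL / 65660 = 0.0001828 mg/mL = 0.183 μg/mL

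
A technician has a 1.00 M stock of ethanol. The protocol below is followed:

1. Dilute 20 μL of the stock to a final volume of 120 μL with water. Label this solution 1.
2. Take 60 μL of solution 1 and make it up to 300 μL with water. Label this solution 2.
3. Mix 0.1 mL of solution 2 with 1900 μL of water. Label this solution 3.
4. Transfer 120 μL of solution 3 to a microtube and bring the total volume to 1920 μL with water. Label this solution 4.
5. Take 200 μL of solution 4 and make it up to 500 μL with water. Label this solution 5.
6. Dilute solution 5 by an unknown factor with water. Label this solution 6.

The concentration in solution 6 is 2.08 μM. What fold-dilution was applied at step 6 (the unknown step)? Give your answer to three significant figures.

Step 1: 20 μL brought to 120 μL → factor 120/20 = 6
Step 2: 60 μL brought to 300 μL → factor 300/60 = 5
Step 3: 0.1 mL + 1900 μL = 2 mL total → factor 2/0.1 = 20
Step 4: 120 μL brought to 1920 μL → factor 1920/120 = 16
Step 5: 200 μL brought to 500 μL → factor 500/200 = 2.5
Step 6: unknown factor x
Product of known-step factors = 24000
Overall factor = 1.00 M / (2.08 μM) = 4.8077 × 10^5
x = 4.8077 × 10^5 / 24000 = 20.0

20.0-fold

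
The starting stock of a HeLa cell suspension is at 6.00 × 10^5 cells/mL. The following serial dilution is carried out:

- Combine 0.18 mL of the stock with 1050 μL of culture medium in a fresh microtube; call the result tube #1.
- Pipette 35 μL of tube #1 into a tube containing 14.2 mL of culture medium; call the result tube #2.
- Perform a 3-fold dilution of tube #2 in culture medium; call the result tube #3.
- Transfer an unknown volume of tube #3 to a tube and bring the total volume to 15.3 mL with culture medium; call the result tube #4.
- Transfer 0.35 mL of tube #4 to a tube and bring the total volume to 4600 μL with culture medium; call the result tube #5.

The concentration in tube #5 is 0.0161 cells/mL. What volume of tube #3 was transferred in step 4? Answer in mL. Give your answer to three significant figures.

0.0450 mL

Step 1: 0.18 mL + 1050 μL = 1.23 mL total → factor 1.23/0.18 = 6.8333
Step 2: 35 μL + 14.2 mL = 14235 μL total → factor 14235/35 = 406.71
Step 3: 3-fold → factor 3
Step 4: v brought to 15.3 mL → factor = 15.3 mL/v
Step 5: 0.35 mL brought to 4600 μL → factor 4.6/0.35 = 13.143
Product of known-step factors = 1.0958 × 10^5
Overall factor = 6.00 × 10^5 cells/mL / (0.0161 cells/mL) = 3.7267 × 10^7
Step-4 factor = 3.7267 × 10^7 / 1.0958 × 10^5 = 340.09
v = 15.3 mL / 340.09 = 0.0450 mL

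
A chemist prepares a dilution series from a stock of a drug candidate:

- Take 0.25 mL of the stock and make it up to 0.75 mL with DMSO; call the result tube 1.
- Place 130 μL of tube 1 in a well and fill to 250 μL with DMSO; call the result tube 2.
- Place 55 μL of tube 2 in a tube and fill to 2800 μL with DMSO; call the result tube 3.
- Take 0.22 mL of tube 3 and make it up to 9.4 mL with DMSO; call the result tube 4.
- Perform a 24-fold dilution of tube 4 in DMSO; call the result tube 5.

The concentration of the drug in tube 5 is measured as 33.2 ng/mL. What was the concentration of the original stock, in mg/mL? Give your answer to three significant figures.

10.0 mg/mL

Step 1: 0.25 mL brought to 0.75 mL → factor 0.75/0.25 = 3
Step 2: 130 μL brought to 250 μL → factor 250/130 = 1.9231
Step 3: 55 μL brought to 2800 μL → factor 2800/55 = 50.909
Step 4: 0.22 mL brought to 9.4 mL → factor 9.4/0.22 = 42.727
Step 5: 24-fold → factor 24
Overall dilution factor = 3 × 1.9231 × 50.909 × 42.727 × 24 = 3.0118 × 10^5
Stock = 33.2 ng/mL × 3.0118 × 10^5 = 9.999 × 10^6 ng/mL = 10.0 mg/mL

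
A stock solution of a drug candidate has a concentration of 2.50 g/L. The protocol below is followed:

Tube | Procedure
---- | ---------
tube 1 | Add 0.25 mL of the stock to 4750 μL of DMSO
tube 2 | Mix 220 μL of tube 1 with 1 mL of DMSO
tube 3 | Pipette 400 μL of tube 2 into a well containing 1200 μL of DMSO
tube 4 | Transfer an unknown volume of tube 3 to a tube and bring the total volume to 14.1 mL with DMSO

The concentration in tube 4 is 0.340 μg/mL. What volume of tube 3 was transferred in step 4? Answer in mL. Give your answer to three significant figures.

0.851 mL

Step 1: 0.25 mL + 4750 μL = 5 mL total → factor 5/0.25 = 20
Step 2: 220 μL + 1 mL = 1220 μL total → factor 1220/220 = 5.5455
Step 3: 400 μL + 1200 μL = 1600 μL total → factor 1600/400 = 4
Step 4: v brought to 14.1 mL → factor = 14.1 mL/v
Product of known-step factors = 443.64
Overall factor = 2.50 g/L / (0.340 μg/mL) = 7352.9
Step-4 factor = 7352.9 / 443.64 = 16.574
v = 14.1 mL / 16.574 = 0.851 mL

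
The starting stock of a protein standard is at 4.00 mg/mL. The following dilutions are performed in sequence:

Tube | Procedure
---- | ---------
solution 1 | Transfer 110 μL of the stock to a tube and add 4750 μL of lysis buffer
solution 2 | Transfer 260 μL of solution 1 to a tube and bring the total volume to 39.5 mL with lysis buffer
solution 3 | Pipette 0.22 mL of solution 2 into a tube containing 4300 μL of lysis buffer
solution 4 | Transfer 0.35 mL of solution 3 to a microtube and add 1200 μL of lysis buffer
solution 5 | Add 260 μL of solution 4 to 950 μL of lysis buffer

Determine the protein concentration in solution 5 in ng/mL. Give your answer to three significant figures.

Step 1: 110 μL + 4750 μL = 4860 μL total → factor 4860/110 = 44.182
Step 2: 260 μL brought to 39.5 mL → factor 39500/260 = 151.92
Step 3: 0.22 mL + 4300 μL = 4.52 mL total → factor 4.52/0.22 = 20.545
Step 4: 0.35 mL + 1200 μL = 1.55 mL total → factor 1.55/0.35 = 4.4286
Step 5: 260 μL + 950 μL = 1210 μL total → factor 1210/260 = 4.6538
Overall dilution factor = 44.182 × 151.92 × 20.545 × 4.4286 × 4.6538 = 2.8422 × 10^6
Final = 4.00 mg/mL / 2.8422 × 10^6 = 1.407 × 10^-6 mg/mL = 1.41 ng/mL

1.41 ng/mL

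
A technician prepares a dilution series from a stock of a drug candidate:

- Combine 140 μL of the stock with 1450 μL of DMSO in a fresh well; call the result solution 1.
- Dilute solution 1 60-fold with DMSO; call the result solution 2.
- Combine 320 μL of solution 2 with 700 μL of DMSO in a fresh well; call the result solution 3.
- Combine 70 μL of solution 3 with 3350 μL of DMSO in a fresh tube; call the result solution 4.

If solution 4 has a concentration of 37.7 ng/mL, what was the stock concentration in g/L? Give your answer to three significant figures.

Step 1: 140 μL + 1450 μL = 1590 μL total → factor 1590/140 = 11.357
Step 2: 60-fold → factor 60
Step 3: 320 μL + 700 μL = 1020 μL total → factor 1020/320 = 3.1875
Step 4: 70 μL + 3350 μL = 3420 μL total → factor 3420/70 = 48.857
Overall dilution factor = 11.357 × 60 × 3.1875 × 48.857 = 1.0612 × 10^5
Stock = 37.7 ng/mL × 1.0612 × 10^5 = 4.001 × 10^6 ng/mL = 4.00 g/L

4.00 g/L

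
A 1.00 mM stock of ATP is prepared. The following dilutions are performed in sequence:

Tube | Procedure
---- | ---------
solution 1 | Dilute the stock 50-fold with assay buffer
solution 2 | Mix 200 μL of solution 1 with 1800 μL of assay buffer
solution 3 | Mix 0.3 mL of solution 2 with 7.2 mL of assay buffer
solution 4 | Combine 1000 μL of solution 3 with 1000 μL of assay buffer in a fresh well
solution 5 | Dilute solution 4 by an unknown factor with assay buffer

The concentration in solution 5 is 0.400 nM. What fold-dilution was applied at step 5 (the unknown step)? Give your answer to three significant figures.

100-fold

Step 1: 50-fold → factor 50
Step 2: 200 μL + 1800 μL = 2000 μL total → factor 2000/200 = 10
Step 3: 0.3 mL + 7.2 mL = 7.5 mL total → factor 7.5/0.3 = 25
Step 4: 1000 μL + 1000 μL = 2000 μL total → factor 2000/1000 = 2
Step 5: unknown factor x
Product of known-step factors = 25000
Overall factor = 1.00 mM / (0.400 nM) = 2.5 × 10^6
x = 2.5 × 10^6 / 25000 = 100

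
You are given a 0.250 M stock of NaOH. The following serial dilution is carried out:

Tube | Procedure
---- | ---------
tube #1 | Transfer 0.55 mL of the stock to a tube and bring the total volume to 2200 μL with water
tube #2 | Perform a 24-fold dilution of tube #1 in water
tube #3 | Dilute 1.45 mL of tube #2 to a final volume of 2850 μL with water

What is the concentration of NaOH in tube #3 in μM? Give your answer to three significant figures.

1.32 × 10^3 μM

Step 1: 0.55 mL brought to 2200 μL → factor 2.2/0.55 = 4
Step 2: 24-fold → factor 24
Step 3: 1.45 mL brought to 2850 μL → factor 2.85/1.45 = 1.9655
Overall dilution factor = 4 × 24 × 1.9655 = 188.69
Final = 0.250 M / 188.69 = 0.001325 M = 1.32 × 10^3 μM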